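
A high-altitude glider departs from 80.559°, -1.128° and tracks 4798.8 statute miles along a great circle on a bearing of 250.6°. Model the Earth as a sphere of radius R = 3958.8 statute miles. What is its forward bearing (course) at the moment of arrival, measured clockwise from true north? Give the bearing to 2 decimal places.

δ = 4798.8/3958.8 = 1.212186 rad (69.4531°).
Start latitude φ₁ = 1.406020 rad; initial bearing θ = 4.373795 rad.
Applying the spherical law of cosines for sides, sin φ₂ = sin φ₁ cos δ + cos φ₁ sin δ cos θ = 0.295201, so φ₂ = 17.170°.
For the longitude increment, Δλ = atan2( sin θ sin δ cos φ₁, cos δ − sin φ₁ sin φ₂ ) = atan2(-0.144876, 0.059771) = -67.580°.
λ₂ = -1.128° + -67.580° = -68.708°.
The forward bearing on arrival equals the back-azimuth from the destination plus 180°.
Back-azimuth from P₂ (17.17°, -68.71°) to P₁ (80.56°, -1.13°), with Δλ' = λ₁ − λ₂ = 67.58°: atan2( sin Δλ' cos φ₁ , cos φ₂ sin φ₁ − sin φ₂ cos φ₁ cos Δλ' ) = 9.32°.
Final bearing = (9.32° + 180°) mod 360° = 189.32°.

final bearing 189.32°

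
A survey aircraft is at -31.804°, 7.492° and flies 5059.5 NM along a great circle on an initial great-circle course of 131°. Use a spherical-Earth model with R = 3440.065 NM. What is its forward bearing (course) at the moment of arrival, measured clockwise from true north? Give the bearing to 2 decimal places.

final bearing 53.84°

Angular distance δ = d/R = 5059.5 / 3440.065 = 1.470757 rad.
Start latitude φ₁ = -0.555085 rad; initial bearing θ = 2.286381 rad.
Applying the spherical law of cosines for sides, sin φ₂ = sin φ₁ cos δ + cos φ₁ sin δ cos θ = -0.607402, so φ₂ = -37.402°.
Then Δλ = atan2(0.638188, -0.220238) = 1.903098 rad, from sin θ sin δ cos φ₁ over cos δ − sin φ₁ sin φ₂.
λ₂ = 7.492° + 109.039° = 116.531°.
The forward bearing on arrival equals the back-azimuth from the destination plus 180°.
Back-azimuth from P₂ (-37.40°, 116.53°) to P₁ (-31.80°, 7.49°), with Δλ' = λ₁ − λ₂ = -109.04°: atan2( sin Δλ' cos φ₁ , cos φ₂ sin φ₁ − sin φ₂ cos φ₁ cos Δλ' ) = 233.84°.
Final bearing = (233.84° + 180°) mod 360° = 53.84°.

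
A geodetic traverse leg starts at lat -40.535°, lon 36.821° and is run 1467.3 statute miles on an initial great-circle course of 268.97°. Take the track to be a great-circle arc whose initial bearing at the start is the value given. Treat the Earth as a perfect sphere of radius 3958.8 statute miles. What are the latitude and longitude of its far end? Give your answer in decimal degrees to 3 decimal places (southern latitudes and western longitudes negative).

δ = 1467.3/3958.8 = 0.370643 rad (21.2363°).
Converting: φ₁ = -0.707469 rad, θ = 4.694412 rad.
Destination latitude: φ₂ = arcsin( sin φ₁ cos δ + cos φ₁ sin δ cos θ ) = arcsin(-0.610729) = -37.642°.
For the longitude increment, Δλ = atan2( sin θ sin δ cos φ₁, cos δ − sin φ₁ sin φ₂ ) = atan2(-0.275242, 0.535175) = -27.217°.
Hence λ₂ = 36.821° + -27.217° = 9.604°.

latitude -37.642°, longitude 9.604°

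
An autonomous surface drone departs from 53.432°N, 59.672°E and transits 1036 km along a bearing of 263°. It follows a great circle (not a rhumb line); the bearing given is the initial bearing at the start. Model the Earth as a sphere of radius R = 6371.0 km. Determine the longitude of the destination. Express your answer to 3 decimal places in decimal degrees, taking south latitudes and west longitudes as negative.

Angular distance δ = d/R = 1036 / 6371 = 0.162612 rad.
With φ₁ = 53.432° = 0.932564 rad and θ = 263° = 4.590216 rad:
Destination latitude: φ₂ = arcsin( sin φ₁ cos δ + cos φ₁ sin δ cos θ ) = arcsin(0.780800) = 51.334°.
Δλ = atan2( sin θ sin δ cos φ₁ , cos δ − sin φ₁ sin φ₂ ) = atan2(-0.095735, 0.359708) = -0.260117 rad = -14.904°.
λ₂ = λ₁ + Δλ = 44.768°.

longitude 44.768°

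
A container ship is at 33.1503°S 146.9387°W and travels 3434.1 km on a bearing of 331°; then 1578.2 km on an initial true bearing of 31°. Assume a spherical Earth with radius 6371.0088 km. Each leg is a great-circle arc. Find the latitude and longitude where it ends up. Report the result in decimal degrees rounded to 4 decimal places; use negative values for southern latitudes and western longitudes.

Apply the spherical direct solution leg by leg, carrying full precision between legs.
Leg 1: from (-33.1503°, -146.9387°), δ = 3434.1/6371.0088 = 0.539020 rad, θ = 331° → φ = -5.3612°, λ = -161.4129°.
Leg 2: from (-5.3612°, -161.4129°), δ = 1578.2/6371.0088 = 0.247716 rad, θ = 31° → φ = 6.8152°, λ = -154.1062°.

latitude 6.8152°, longitude -154.1062°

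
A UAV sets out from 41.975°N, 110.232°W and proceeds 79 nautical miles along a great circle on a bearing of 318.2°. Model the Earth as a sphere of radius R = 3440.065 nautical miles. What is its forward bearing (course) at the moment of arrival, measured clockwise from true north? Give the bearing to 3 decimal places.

final bearing 317.391°

Central angle δ = d/R = 0.022965 rad.
Converting: φ₁ = 0.732602 rad, θ = 5.553638 rad.
Destination latitude: φ₂ = arcsin( sin φ₁ cos δ + cos φ₁ sin δ cos θ ) = arcsin(0.681356) = 42.950°.
Δλ = atan2( sin θ sin δ cos φ₁ , cos δ − sin φ₁ sin φ₂ ) = atan2(-0.011379, 0.544041) = -0.020912 rad = -1.198°.
Hence λ₂ = -110.232° + -1.198° = -111.430°.
The forward bearing on arrival equals the back-azimuth from the destination plus 180°.
Back-azimuth from P₂ (42.950°, -111.430°) to P₁ (41.975°, -110.232°), with Δλ' = λ₁ − λ₂ = 1.198°: atan2( sin Δλ' cos φ₁ , cos φ₂ sin φ₁ − sin φ₂ cos φ₁ cos Δλ' ) = 137.391°.
Final bearing = (137.391° + 180°) mod 360° = 317.391°.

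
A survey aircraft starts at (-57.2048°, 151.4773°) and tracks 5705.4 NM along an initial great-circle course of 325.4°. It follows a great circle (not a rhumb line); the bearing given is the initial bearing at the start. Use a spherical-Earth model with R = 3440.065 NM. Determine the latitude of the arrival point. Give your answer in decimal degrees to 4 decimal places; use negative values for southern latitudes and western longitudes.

Central angle δ = d/R = 1.658515 rad.
Converting: φ₁ = -0.998412 rad, θ = 5.679301 rad.
Applying the spherical law of cosines for sides, sin φ₂ = sin φ₁ cos δ + cos φ₁ sin δ cos θ = 0.517771, so φ₂ = 31.1828°.
For the longitude increment, Δλ = atan2( sin θ sin δ cos φ₁, cos δ − sin φ₁ sin φ₂ ) = atan2(-0.306383, 0.347638) = -41.3907°.
λ₂ = λ₁ + Δλ = 110.0866°.

latitude 31.1828°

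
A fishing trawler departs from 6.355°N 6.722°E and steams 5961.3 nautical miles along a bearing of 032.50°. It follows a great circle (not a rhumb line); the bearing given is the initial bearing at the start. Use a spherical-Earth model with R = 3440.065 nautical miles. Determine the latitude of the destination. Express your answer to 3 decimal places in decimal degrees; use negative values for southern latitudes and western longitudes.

latitude 54.033°

Central angle δ = d/R = 1.732903 rad.
Converting: φ₁ = 0.110916 rad, θ = 0.567232 rad.
Applying the spherical law of cosines for sides, sin φ₂ = sin φ₁ cos δ + cos φ₁ sin δ cos θ = 0.809355, so φ₂ = 54.033°.
For the longitude increment, Δλ = atan2( sin θ sin δ cos φ₁, cos δ − sin φ₁ sin φ₂ ) = atan2(0.526997, -0.250984) = 115.466°.
λ₂ = λ₁ + Δλ = 122.188°.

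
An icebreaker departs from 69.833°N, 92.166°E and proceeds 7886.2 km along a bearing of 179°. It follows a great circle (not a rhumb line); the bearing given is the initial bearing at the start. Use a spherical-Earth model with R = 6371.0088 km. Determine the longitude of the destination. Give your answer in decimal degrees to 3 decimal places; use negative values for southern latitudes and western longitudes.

δ = 7886.2/6371.0088 = 1.237826 rad (70.9222°).
Converting: φ₁ = 1.218816 rad, θ = 3.124139 rad.
Destination latitude: φ₂ = arcsin( sin φ₁ cos δ + cos φ₁ sin δ cos θ ) = arcsin(-0.018959) = -1.086°.
Δλ = atan2( sin θ sin δ cos φ₁ , cos δ − sin φ₁ sin φ₂ ) = atan2(0.005686, 0.344649) = 0.016498 rad = 0.945°.
λ₂ = 92.166° + 0.945° = 93.111°.

longitude 93.111°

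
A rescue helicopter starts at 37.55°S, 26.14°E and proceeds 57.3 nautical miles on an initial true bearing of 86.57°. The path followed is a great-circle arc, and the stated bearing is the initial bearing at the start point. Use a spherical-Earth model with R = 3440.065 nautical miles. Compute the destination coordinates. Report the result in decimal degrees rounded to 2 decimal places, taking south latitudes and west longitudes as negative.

latitude -37.49°, longitude 27.34°

The arc subtends δ = 57.3/3440.065 = 0.016657 rad at the centre.
Converting: φ₁ = -0.655371 rad, θ = 1.510932 rad.
Applying the spherical law of cosines for sides, sin φ₂ = sin φ₁ cos δ + cos φ₁ sin δ cos θ = -0.608579, so φ₂ = -37.49°.
Δλ = atan2( sin θ sin δ cos φ₁ , cos δ − sin φ₁ sin φ₂ ) = atan2(0.013181, 0.628961) = 0.020955 rad = 1.20°.
λ₂ = λ₁ + Δλ = 27.34°.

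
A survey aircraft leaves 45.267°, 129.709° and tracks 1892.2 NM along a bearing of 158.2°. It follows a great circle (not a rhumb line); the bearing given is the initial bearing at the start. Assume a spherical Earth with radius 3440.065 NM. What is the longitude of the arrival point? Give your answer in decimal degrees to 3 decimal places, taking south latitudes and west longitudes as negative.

δ = 1892.2/3440.065 = 0.550048 rad (31.5154°).
With φ₁ = 45.267° = 0.790058 rad and θ = 158.2° = 2.761111 rad:
Applying the spherical law of cosines for sides, sin φ₂ = sin φ₁ cos δ + cos φ₁ sin δ cos θ = 0.264023, so φ₂ = 15.309°.
Then Δλ = atan2(0.136625, 0.664939) = 0.202650 rad, from sin θ sin δ cos φ₁ over cos δ − sin φ₁ sin φ₂.
λ₂ = λ₁ + Δλ = 141.320°.

longitude 141.320°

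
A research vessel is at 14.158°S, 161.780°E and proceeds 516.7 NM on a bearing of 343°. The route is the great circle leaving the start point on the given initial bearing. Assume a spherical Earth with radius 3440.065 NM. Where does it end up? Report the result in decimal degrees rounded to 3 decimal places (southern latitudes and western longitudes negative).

latitude -5.917°, longitude 159.259°

δ = 516.7/3440.065 = 0.150201 rad (8.6059°).
Start latitude φ₁ = -0.247104 rad; initial bearing θ = 5.986479 rad.
sin φ₂ = sin φ₁ cos δ + cos φ₁ sin δ cos θ = (-0.244597)(0.988741) + (0.969625)(0.149637)(0.956305) = -0.103091
φ₂ = asin(-0.103091) = -0.103275 rad = -5.917°.
Then Δλ = atan2(-0.042421, 0.963525) = -0.043998 rad, from sin θ sin δ cos φ₁ over cos δ − sin φ₁ sin φ₂.
Hence λ₂ = 161.780° + -2.521° = 159.259°.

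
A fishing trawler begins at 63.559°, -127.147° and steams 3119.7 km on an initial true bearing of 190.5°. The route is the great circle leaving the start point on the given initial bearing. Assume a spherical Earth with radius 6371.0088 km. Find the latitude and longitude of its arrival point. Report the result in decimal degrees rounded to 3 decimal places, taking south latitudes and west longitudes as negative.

δ = 3119.7/6371.0088 = 0.489671 rad (28.0561°).
Converting: φ₁ = 1.109314 rad, θ = 3.324852 rad.
Destination latitude: φ₂ = arcsin( sin φ₁ cos δ + cos φ₁ sin δ cos θ ) = arcsin(0.584251) = 35.750°.
For the longitude increment, Δλ = atan2( sin θ sin δ cos φ₁, cos δ − sin φ₁ sin φ₂ ) = atan2(-0.038165, 0.359353) = -6.062°.
λ₂ = -127.147° + -6.062° = -133.209°.

latitude 35.750°, longitude -133.209°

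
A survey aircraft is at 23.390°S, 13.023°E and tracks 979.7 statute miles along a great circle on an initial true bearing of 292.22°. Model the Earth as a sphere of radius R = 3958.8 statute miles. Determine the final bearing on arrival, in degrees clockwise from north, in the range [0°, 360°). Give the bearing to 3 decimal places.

final bearing 297.045°

The arc subtends δ = 979.7/3958.8 = 0.247474 rad at the centre.
Converting: φ₁ = -0.408233 rad, θ = 5.100201 rad.
Applying the spherical law of cosines for sides, sin φ₂ = sin φ₁ cos δ + cos φ₁ sin δ cos θ = -0.299872, so φ₂ = -17.450°.
Then Δλ = atan2(-0.208130, 0.850489) = -0.240002 rad, from sin θ sin δ cos φ₁ over cos δ − sin φ₁ sin φ₂.
λ₂ = λ₁ + Δλ = -0.728°.
The forward bearing on arrival equals the back-azimuth from the destination plus 180°.
Back-azimuth from P₂ (-17.450°, -0.728°) to P₁ (-23.390°, 13.023°), with Δλ' = λ₁ − λ₂ = 13.751°: atan2( sin Δλ' cos φ₁ , cos φ₂ sin φ₁ − sin φ₂ cos φ₁ cos Δλ' ) = 117.045°.
Final bearing = (117.045° + 180°) mod 360° = 297.045°.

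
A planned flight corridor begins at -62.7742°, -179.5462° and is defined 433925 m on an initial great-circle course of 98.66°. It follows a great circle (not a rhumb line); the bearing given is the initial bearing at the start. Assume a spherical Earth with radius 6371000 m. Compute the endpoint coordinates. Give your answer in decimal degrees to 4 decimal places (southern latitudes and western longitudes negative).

latitude -63.1050°, longitude -170.9926°

Central angle δ = d/R = 0.068109 rad.
Start latitude φ₁ = -1.095616 rad; initial bearing θ = 1.721942 rad.
sin φ₂ = sin φ₁ cos δ + cos φ₁ sin δ cos θ = (-0.889210)(0.997681) + (0.457498)(0.068057)(-0.150571) = -0.891837
φ₂ = asin(-0.891837) = -1.101390 rad = -63.1050°.
For the longitude increment, Δλ = atan2( sin θ sin δ cos φ₁, cos δ − sin φ₁ sin φ₂ ) = atan2(0.030781, 0.204651) = 8.5536°.
λ₂ = -179.5462° + 8.5536° = -170.9926°.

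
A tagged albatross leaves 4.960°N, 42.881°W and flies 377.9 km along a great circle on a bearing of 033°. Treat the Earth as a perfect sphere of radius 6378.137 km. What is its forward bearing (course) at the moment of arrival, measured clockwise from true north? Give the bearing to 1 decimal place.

Angular distance δ = d/R = 377.9 / 6378.137 = 0.059249 rad.
Converting: φ₁ = 0.086568 rad, θ = 0.575959 rad.
Applying the spherical law of cosines for sides, sin φ₂ = sin φ₁ cos δ + cos φ₁ sin δ cos θ = 0.135784, so φ₂ = 7.804°.
Then Δλ = atan2(0.032130, 0.986505) = 0.032558 rad, from sin θ sin δ cos φ₁ over cos δ − sin φ₁ sin φ₂.
λ₂ = λ₁ + Δλ = -41.016°.
The forward bearing on arrival equals the back-azimuth from the destination plus 180°.
Back-azimuth from P₂ (7.8°, -41.0°) to P₁ (5.0°, -42.9°), with Δλ' = λ₁ − λ₂ = -1.9°: atan2( sin Δλ' cos φ₁ , cos φ₂ sin φ₁ − sin φ₂ cos φ₁ cos Δλ' ) = 213.2°.
Final bearing = (213.2° + 180°) mod 360° = 33.2°.

final bearing 33.2°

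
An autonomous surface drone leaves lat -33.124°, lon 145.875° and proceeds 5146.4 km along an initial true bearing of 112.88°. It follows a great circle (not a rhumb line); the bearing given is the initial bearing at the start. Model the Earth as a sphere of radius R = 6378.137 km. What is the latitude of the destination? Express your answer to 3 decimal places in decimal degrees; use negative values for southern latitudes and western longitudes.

latitude -37.818°

δ = 5146.4/6378.137 = 0.806881 rad (46.2309°).
Converting: φ₁ = -0.578123 rad, θ = 1.970128 rad.
sin φ₂ = sin φ₁ cos δ + cos φ₁ sin δ cos θ = (-0.546453)(0.691754) + (0.837490)(0.722133)(-0.388802) = -0.613151
φ₂ = asin(-0.613151) = -0.660043 rad = -37.818°.
Then Δλ = atan2(0.557196, 0.356696) = 1.001368 rad, from sin θ sin δ cos φ₁ over cos δ − sin φ₁ sin φ₂.
λ₂ = 145.875° + 57.374° = 203.249°, normalized to (−180°, 180°] → -156.751°.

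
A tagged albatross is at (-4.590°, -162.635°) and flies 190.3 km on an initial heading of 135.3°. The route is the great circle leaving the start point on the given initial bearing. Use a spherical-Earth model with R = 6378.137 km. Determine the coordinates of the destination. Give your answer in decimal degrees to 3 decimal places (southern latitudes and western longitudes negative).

Central angle δ = d/R = 0.029836 rad.
Converting: φ₁ = -0.080111 rad, θ = 2.361430 rad.
Applying the spherical law of cosines for sides, sin φ₂ = sin φ₁ cos δ + cos φ₁ sin δ cos θ = -0.101126, so φ₂ = -5.804°.
For the longitude increment, Δλ = atan2( sin θ sin δ cos φ₁, cos δ − sin φ₁ sin φ₂ ) = atan2(0.020916, 0.991462) = 1.209°.
λ₂ = -162.635° + 1.209° = -161.426°.

latitude -5.804°, longitude -161.426°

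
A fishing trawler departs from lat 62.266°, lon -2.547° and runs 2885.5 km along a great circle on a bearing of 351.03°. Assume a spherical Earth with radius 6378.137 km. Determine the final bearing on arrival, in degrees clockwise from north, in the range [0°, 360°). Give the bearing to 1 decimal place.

δ = 2885.5/6378.137 = 0.452405 rad (25.9209°).
Start latitude φ₁ = 1.086747 rad; initial bearing θ = 6.126629 rad.
Applying the spherical law of cosines for sides, sin φ₂ = sin φ₁ cos δ + cos φ₁ sin δ cos θ = 0.997011, so φ₂ = 85.569°.
For the longitude increment, Δλ = atan2( sin θ sin δ cos φ₁, cos δ − sin φ₁ sin φ₂ ) = atan2(-0.031718, 0.016926) = -61.913°.
Hence λ₂ = -2.547° + -61.913° = -64.460°.
The forward bearing on arrival equals the back-azimuth from the destination plus 180°.
Back-azimuth from P₂ (85.6°, -64.5°) to P₁ (62.3°, -2.5°), with Δλ' = λ₁ − λ₂ = 61.9°: atan2( sin Δλ' cos φ₁ , cos φ₂ sin φ₁ − sin φ₂ cos φ₁ cos Δλ' ) = 110.1°.
Final bearing = (110.1° + 180°) mod 360° = 290.1°.

final bearing 290.1°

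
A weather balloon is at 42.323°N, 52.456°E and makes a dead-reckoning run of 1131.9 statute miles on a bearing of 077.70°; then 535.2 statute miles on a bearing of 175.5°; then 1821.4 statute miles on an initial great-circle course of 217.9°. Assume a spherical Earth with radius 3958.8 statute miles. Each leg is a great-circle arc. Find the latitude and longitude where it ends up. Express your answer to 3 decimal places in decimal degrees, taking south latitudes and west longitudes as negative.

Apply the spherical direct solution leg by leg, carrying full precision between legs.
Leg 1: from (42.323°, 52.456°), δ = 1131.9/3958.8 = 0.285920 rad, θ = 77.7° → φ = 43.662°, λ = 74.846°.
Leg 2: from (43.662°, 74.846°), δ = 535.2/3958.8 = 0.135192 rad, θ = 175.5° → φ = 35.937°, λ = 75.595°.
Leg 3: from (35.937°, 75.595°), δ = 1821.4/3958.8 = 0.460089 rad, θ = 217.9° → φ = 14.015°, λ = 59.267°.

latitude 14.015°, longitude 59.267°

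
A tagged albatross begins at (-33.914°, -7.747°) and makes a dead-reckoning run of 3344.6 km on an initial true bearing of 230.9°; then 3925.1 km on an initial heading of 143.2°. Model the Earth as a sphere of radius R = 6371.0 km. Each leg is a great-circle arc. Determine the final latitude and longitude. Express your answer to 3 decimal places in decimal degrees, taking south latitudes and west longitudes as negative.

Apply the spherical direct solution leg by leg, carrying full precision between legs.
Leg 1: from (-33.914°, -7.747°), δ = 3344.6/6371 = 0.524973 rad, θ = 230.9° → φ = -48.170°, λ = -43.423°.
Leg 2: from (-48.170°, -43.423°), δ = 3925.1/6371 = 0.616089 rad, θ = 143.2° → φ = -66.451°, λ = 16.616°.

latitude -66.451°, longitude 16.616°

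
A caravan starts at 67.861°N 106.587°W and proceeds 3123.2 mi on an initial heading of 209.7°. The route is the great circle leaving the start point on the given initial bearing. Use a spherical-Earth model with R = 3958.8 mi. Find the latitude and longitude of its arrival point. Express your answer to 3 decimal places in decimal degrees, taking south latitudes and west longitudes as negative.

δ = 3123.2/3958.8 = 0.788926 rad (45.2021°).
With φ₁ = 67.861° = 1.184398 rad and θ = 209.7° = 3.659955 rad:
Destination latitude: φ₂ = arcsin( sin φ₁ cos δ + cos φ₁ sin δ cos θ ) = arcsin(0.420374) = 24.858°.
Δλ = atan2( sin θ sin δ cos φ₁ , cos δ − sin φ₁ sin φ₂ ) = atan2(-0.132493, 0.315227) = -0.397891 rad = -22.797°.
λ₂ = -106.587° + -22.797° = -129.384°.

latitude 24.858°, longitude -129.384°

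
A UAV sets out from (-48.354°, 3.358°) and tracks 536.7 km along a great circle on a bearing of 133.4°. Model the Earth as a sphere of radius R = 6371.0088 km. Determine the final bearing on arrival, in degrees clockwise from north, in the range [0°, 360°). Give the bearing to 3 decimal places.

The arc subtends δ = 536.7/6371.0088 = 0.084241 rad at the centre.
With φ₁ = -48.354° = -0.843937 rad and θ = 133.4° = 2.328269 rad:
sin φ₂ = sin φ₁ cos δ + cos φ₁ sin δ cos θ = (-0.747265)(0.996454) + (0.664526)(0.084141)(-0.687088) = -0.783033
φ₂ = asin(-0.783033) = -0.899527 rad = -51.539°.
Δλ = atan2( sin θ sin δ cos φ₁ , cos δ − sin φ₁ sin φ₂ ) = atan2(0.040626, 0.411321) = 0.098450 rad = 5.641°.
λ₂ = λ₁ + Δλ = 8.999°.
The forward bearing on arrival equals the back-azimuth from the destination plus 180°.
Back-azimuth from P₂ (-51.539°, 8.999°) to P₁ (-48.354°, 3.358°), with Δλ' = λ₁ − λ₂ = -5.641°: atan2( sin Δλ' cos φ₁ , cos φ₂ sin φ₁ − sin φ₂ cos φ₁ cos Δλ' ) = 309.079°.
Final bearing = (309.079° + 180°) mod 360° = 129.079°.

final bearing 129.079°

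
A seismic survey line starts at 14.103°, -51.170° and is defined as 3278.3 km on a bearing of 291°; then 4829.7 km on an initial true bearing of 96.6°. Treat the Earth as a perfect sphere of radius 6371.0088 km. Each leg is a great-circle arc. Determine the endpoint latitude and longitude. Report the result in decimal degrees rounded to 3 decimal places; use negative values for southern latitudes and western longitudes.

latitude 11.844°, longitude -36.747°

Apply the spherical direct solution leg by leg, carrying full precision between legs.
Leg 1: from (14.103°, -51.170°), δ = 3278.3/6371.0088 = 0.514565 rad, θ = 291° → φ = 22.530°, λ = -81.000°.
Leg 2: from (22.530°, -81.000°), δ = 4829.7/6371.0088 = 0.758075 rad, θ = 96.6° → φ = 11.844°, λ = -36.747°.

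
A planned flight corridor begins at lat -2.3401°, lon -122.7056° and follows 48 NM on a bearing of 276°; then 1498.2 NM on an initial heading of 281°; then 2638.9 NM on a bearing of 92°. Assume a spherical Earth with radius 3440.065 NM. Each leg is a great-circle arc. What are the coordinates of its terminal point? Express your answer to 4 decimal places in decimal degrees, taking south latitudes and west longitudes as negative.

Apply the spherical direct solution leg by leg, carrying full precision between legs.
Leg 1: from (-2.3401°, -122.7056°), δ = 48/3440.065 = 0.013953 rad, θ = 276° → φ = -2.2563°, λ = -123.5013°.
Leg 2: from (-2.2563°, -123.5013°), δ = 1498.2/3440.065 = 0.435515 rad, θ = 281° → φ = 2.5643°, λ = -147.9917°.
Leg 3: from (2.5643°, -147.9917°), δ = 2638.9/3440.065 = 0.767108 rad, θ = 92° → φ = 0.4591°, λ = -104.0716°.

latitude 0.4591°, longitude -104.0716°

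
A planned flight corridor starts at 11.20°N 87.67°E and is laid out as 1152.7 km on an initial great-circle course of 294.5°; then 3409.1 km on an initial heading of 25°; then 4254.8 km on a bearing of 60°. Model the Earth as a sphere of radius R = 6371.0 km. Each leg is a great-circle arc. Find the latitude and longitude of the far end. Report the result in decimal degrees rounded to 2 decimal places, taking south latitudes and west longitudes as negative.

Apply the spherical direct solution leg by leg, carrying full precision between legs.
Leg 1: from (11.20°, 87.67°), δ = 1152.7/6371 = 0.180929 rad, θ = 294.5° → φ = 15.32°, λ = 77.90°.
Leg 2: from (15.32°, 77.90°), δ = 3409.1/6371 = 0.535097 rad, θ = 25° → φ = 42.30°, λ = 94.84°.
Leg 3: from (42.30°, 94.84°), δ = 4254.8/6371 = 0.667839 rad, θ = 60° → φ = 49.24°, λ = 150.07°.

latitude 49.24°, longitude 150.07°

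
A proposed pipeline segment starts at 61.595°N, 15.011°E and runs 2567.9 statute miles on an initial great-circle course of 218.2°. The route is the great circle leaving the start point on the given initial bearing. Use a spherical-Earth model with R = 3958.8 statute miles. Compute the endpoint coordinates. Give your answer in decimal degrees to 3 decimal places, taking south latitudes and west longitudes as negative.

The arc subtends δ = 2567.9/3958.8 = 0.648656 rad at the centre.
Start latitude φ₁ = 1.075036 rad; initial bearing θ = 3.808308 rad.
Applying the spherical law of cosines for sides, sin φ₂ = sin φ₁ cos δ + cos φ₁ sin δ cos θ = 0.475117, so φ₂ = 28.367°.
For the longitude increment, Δλ = atan2( sin θ sin δ cos φ₁, cos δ − sin φ₁ sin φ₂ ) = atan2(-0.177717, 0.378980) = -25.124°.
λ₂ = λ₁ + Δλ = -10.113°.

latitude 28.367°, longitude -10.113°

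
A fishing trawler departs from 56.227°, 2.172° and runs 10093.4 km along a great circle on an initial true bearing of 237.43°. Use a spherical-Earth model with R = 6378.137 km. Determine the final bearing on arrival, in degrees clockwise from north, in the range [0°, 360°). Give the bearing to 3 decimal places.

Central angle δ = d/R = 1.582500 rad.
Converting: φ₁ = 0.981346 rad, θ = 4.143935 rad.
Destination latitude: φ₂ = arcsin( sin φ₁ cos δ + cos φ₁ sin δ cos θ ) = arcsin(-0.308967) = -17.997°.
For the longitude increment, Δλ = atan2( sin θ sin δ cos φ₁, cos δ − sin φ₁ sin φ₂ ) = atan2(-0.468447, 0.245125) = -62.378°.
λ₂ = 2.172° + -62.378° = -60.206°.
The forward bearing on arrival equals the back-azimuth from the destination plus 180°.
Back-azimuth from P₂ (-17.997°, -60.206°) to P₁ (56.227°, 2.172°), with Δλ' = λ₁ − λ₂ = 62.378°: atan2( sin Δλ' cos φ₁ , cos φ₂ sin φ₁ − sin φ₂ cos φ₁ cos Δλ' ) = 29.510°.
Final bearing = (29.510° + 180°) mod 360° = 209.510°.

final bearing 209.510°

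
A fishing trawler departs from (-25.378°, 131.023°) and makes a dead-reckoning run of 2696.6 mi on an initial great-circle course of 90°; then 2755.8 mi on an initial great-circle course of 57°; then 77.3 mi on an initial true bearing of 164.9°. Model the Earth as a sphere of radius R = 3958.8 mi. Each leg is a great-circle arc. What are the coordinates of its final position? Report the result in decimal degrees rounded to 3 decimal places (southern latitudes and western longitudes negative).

Apply the spherical direct solution leg by leg, carrying full precision between legs.
Leg 1: from (-25.378°, 131.023°), δ = 2696.6/3958.8 = 0.681166 rad, θ = 90° → φ = -19.448°, λ = 172.920°.
Leg 2: from (-19.448°, 172.920°), δ = 2755.8/3958.8 = 0.696120 rad, θ = 57° → φ = 4.235°, λ = -154.446°.
Leg 3: from (4.235°, -154.446°), δ = 77.3/3958.8 = 0.019526 rad, θ = 164.9° → φ = 3.154°, λ = -154.154°.

latitude 3.154°, longitude -154.154°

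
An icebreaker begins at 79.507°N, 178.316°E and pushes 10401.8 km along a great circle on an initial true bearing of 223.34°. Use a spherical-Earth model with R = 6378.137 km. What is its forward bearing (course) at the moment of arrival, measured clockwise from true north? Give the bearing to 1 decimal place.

Angular distance δ = d/R = 10401.8 / 6378.137 = 1.630852 rad.
Start latitude φ₁ = 1.387659 rad; initial bearing θ = 3.898018 rad.
Destination latitude: φ₂ = arcsin( sin φ₁ cos δ + cos φ₁ sin δ cos θ ) = arcsin(-0.191229) = -11.025°.
Then Δλ = atan2(-0.124765, 0.128011) = -0.772558 rad, from sin θ sin δ cos φ₁ over cos δ − sin φ₁ sin φ₂.
λ₂ = 178.316° + -44.264° = 134.052°.
The forward bearing on arrival equals the back-azimuth from the destination plus 180°.
Back-azimuth from P₂ (-11.0°, 134.1°) to P₁ (79.5°, 178.3°), with Δλ' = λ₁ − λ₂ = 44.3°: atan2( sin Δλ' cos φ₁ , cos φ₂ sin φ₁ − sin φ₂ cos φ₁ cos Δλ' ) = 7.3°.
Final bearing = (7.3° + 180°) mod 360° = 187.3°.

final bearing 187.3°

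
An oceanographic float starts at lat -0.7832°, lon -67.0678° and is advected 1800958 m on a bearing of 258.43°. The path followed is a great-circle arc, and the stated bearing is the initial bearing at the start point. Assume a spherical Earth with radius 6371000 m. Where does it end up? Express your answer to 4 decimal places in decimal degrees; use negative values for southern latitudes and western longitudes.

Angular distance δ = d/R = 1800958 / 6371000 = 0.282681 rad.
Converting: φ₁ = -0.013669 rad, θ = 4.510454 rad.
Destination latitude: φ₂ = arcsin( sin φ₁ cos δ + cos φ₁ sin δ cos θ ) = arcsin(-0.069065) = -3.9603°.
Δλ = atan2( sin θ sin δ cos φ₁ , cos δ − sin φ₁ sin φ₂ ) = atan2(-0.273238, 0.959367) = -0.277464 rad = -15.8975°.
λ₂ = -67.0678° + -15.8975° = -82.9653°.

latitude -3.9603°, longitude -82.9653°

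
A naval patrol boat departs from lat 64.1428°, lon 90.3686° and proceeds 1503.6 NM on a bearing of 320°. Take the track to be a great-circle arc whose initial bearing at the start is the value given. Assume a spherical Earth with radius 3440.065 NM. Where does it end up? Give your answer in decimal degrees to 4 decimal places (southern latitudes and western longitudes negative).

latitude 73.0791°, longitude 21.1628°

δ = 1503.6/3440.065 = 0.437085 rad (25.0431°).
Converting: φ₁ = 1.119503 rad, θ = 5.585054 rad.
sin φ₂ = sin φ₁ cos δ + cos φ₁ sin δ cos θ = (0.899884)(0.905990) + (0.436130)(0.423300)(0.766044) = 0.956708
φ₂ = asin(0.956708) = 1.275471 rad = 73.0791°.
Then Δλ = atan2(-0.118667, 0.045064) = -1.207869 rad, from sin θ sin δ cos φ₁ over cos δ − sin φ₁ sin φ₂.
Hence λ₂ = 90.3686° + -69.2058° = 21.1628°.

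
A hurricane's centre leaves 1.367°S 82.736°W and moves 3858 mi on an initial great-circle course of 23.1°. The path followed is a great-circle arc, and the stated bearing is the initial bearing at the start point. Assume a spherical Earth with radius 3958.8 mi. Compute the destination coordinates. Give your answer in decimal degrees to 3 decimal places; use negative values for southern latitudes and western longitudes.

δ = 3858/3958.8 = 0.974538 rad (55.8369°).
With φ₁ = -1.367° = -0.023859 rad and θ = 23.1° = 0.403171 rad:
sin φ₂ = sin φ₁ cos δ + cos φ₁ sin δ cos θ = (-0.023856)(0.561551) + (0.999715)(0.827442)(0.919821) = 0.747486
φ₂ = asin(0.747486) = 0.844270 rad = 48.373°.
For the longitude increment, Δλ = atan2( sin θ sin δ cos φ₁, cos δ − sin φ₁ sin φ₂ ) = atan2(0.324544, 0.579383) = 29.256°.
Hence λ₂ = -82.736° + 29.256° = -53.480°.

latitude 48.373°, longitude -53.480°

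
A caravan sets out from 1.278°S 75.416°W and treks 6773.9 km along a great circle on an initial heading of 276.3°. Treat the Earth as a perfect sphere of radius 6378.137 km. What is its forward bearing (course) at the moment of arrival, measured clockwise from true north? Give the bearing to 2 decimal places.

final bearing 274.20°

Central angle δ = d/R = 1.062050 rad.
With φ₁ = -1.278° = -0.022305 rad and θ = 276.3° = 4.822345 rad:
Applying the spherical law of cosines for sides, sin φ₂ = sin φ₁ cos δ + cos φ₁ sin δ cos θ = 0.084950, so φ₂ = 4.873°.
For the longitude increment, Δλ = atan2( sin θ sin δ cos φ₁, cos δ − sin φ₁ sin φ₂ ) = atan2(-0.867866, 0.488977) = -60.602°.
Hence λ₂ = -75.416° + -60.602° = -136.018°.
The forward bearing on arrival equals the back-azimuth from the destination plus 180°.
Back-azimuth from P₂ (4.87°, -136.02°) to P₁ (-1.28°, -75.42°), with Δλ' = λ₁ − λ₂ = 60.60°: atan2( sin Δλ' cos φ₁ , cos φ₂ sin φ₁ − sin φ₂ cos φ₁ cos Δλ' ) = 94.20°.
Final bearing = (94.20° + 180°) mod 360° = 274.20°.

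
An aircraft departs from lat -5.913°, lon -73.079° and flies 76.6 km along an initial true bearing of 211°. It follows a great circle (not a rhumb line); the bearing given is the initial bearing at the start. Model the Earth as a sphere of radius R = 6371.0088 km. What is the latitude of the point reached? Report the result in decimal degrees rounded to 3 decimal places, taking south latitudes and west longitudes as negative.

Angular distance δ = d/R = 76.6 / 6371.0088 = 0.012023 rad.
Start latitude φ₁ = -0.103201 rad; initial bearing θ = 3.682645 rad.
Applying the spherical law of cosines for sides, sin φ₂ = sin φ₁ cos δ + cos φ₁ sin δ cos θ = -0.113262, so φ₂ = -6.503°.
Then Δλ = atan2(-0.006159, 0.988260) = -0.006232 rad, from sin θ sin δ cos φ₁ over cos δ − sin φ₁ sin φ₂.
λ₂ = λ₁ + Δλ = -73.436°.

latitude -6.503°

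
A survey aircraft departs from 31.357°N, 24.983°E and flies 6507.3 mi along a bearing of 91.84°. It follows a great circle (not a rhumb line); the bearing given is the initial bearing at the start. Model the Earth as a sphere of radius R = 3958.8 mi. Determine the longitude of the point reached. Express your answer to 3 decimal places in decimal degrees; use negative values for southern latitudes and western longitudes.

longitude 117.601°

δ = 6507.3/3958.8 = 1.643756 rad (94.1803°).
With φ₁ = 31.357° = 0.547283 rad and θ = 91.84° = 1.602910 rad:
sin φ₂ = sin φ₁ cos δ + cos φ₁ sin δ cos θ = (0.520369)(-0.072895) + (0.853942)(0.997340)(-0.032109) = -0.065278
φ₂ = asin(-0.065278) = -0.065324 rad = -3.743°.
Then Δλ = atan2(0.851231, -0.038926) = 1.616494 rad, from sin θ sin δ cos φ₁ over cos δ − sin φ₁ sin φ₂.
λ₂ = 24.983° + 92.618° = 117.601°.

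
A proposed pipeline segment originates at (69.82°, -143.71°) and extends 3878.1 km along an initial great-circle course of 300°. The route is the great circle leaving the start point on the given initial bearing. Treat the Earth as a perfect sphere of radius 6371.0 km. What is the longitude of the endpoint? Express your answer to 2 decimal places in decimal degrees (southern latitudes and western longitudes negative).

The arc subtends δ = 3878.1/6371 = 0.608711 rad at the centre.
Converting: φ₁ = 1.218589 rad, θ = 5.235988 rad.
Destination latitude: φ₂ = arcsin( sin φ₁ cos δ + cos φ₁ sin δ cos θ ) = arcsin(0.868654) = 60.30°.
Δλ = atan2( sin θ sin δ cos φ₁ , cos δ − sin φ₁ sin φ₂ ) = atan2(-0.170830, 0.005055) = -1.541213 rad = -88.30°.
λ₂ = -143.71° + -88.30° = -232.01°, normalized to (−180°, 180°] → 127.99°.

longitude 127.99°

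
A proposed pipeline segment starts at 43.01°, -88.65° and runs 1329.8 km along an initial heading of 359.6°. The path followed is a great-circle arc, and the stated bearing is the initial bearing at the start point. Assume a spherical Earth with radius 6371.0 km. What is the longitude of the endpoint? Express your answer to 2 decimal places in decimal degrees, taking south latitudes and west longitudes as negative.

longitude -88.79°

Central angle δ = d/R = 0.208727 rad.
With φ₁ = 43.01° = 0.750666 rad and θ = 359.6° = 6.276204 rad:
sin φ₂ = sin φ₁ cos δ + cos φ₁ sin δ cos θ = (0.682126)(0.978295) + (0.731235)(0.207215)(0.999976) = 0.818840
φ₂ = asin(0.818840) = 0.959387 rad = 54.97°.
Δλ = atan2( sin θ sin δ cos φ₁ , cos δ − sin φ₁ sin φ₂ ) = atan2(-0.001058, 0.419744) = -0.002520 rad = -0.14°.
λ₂ = λ₁ + Δλ = -88.79°.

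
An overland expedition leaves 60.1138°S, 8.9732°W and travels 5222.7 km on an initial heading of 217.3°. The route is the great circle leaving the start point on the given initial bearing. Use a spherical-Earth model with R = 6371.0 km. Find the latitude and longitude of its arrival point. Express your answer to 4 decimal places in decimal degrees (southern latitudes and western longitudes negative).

latitude -61.8101°, longitude -119.3038°

Central angle δ = d/R = 0.819761 rad.
With φ₁ = -60.1138° = -1.049184 rad and θ = 217.3° = 3.792600 rad:
Destination latitude: φ₂ = arcsin( sin φ₁ cos δ + cos φ₁ sin δ cos θ ) = arcsin(-0.881387) = -61.8101°.
For the longitude increment, Δλ = atan2( sin θ sin δ cos φ₁, cos δ − sin φ₁ sin φ₂ ) = atan2(-0.220721, -0.081781) = -110.3306°.
λ₂ = -8.9732° + -110.3306° = -119.3038°.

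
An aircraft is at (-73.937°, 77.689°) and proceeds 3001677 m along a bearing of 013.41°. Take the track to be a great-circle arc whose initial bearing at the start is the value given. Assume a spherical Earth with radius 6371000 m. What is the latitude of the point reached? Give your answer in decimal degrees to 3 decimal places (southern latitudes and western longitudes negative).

latitude -47.230°

Angular distance δ = d/R = 3001677 / 6371000 = 0.471147 rad.
With φ₁ = -73.937° = -1.290444 rad and θ = 13.41° = 0.234049 rad:
Destination latitude: φ₂ = arcsin( sin φ₁ cos δ + cos φ₁ sin δ cos θ ) = arcsin(-0.734090) = -47.230°.
For the longitude increment, Δλ = atan2( sin θ sin δ cos φ₁, cos δ − sin φ₁ sin φ₂ ) = atan2(0.029127, 0.185618) = 8.918°.
λ₂ = 77.689° + 8.918° = 86.607°.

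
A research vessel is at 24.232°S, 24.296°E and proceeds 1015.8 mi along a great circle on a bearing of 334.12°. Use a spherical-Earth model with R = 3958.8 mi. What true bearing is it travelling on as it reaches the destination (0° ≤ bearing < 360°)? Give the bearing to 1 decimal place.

Angular distance δ = d/R = 1015.8 / 3958.8 = 0.256593 rad.
Start latitude φ₁ = -0.422928 rad; initial bearing θ = 5.831494 rad.
Destination latitude: φ₂ = arcsin( sin φ₁ cos δ + cos φ₁ sin δ cos θ ) = arcsin(-0.188779) = -10.882°.
Then Δλ = atan2(-0.101014, 0.889779) = -0.113044 rad, from sin θ sin δ cos φ₁ over cos δ − sin φ₁ sin φ₂.
λ₂ = 24.296° + -6.477° = 17.819°.
The forward bearing on arrival equals the back-azimuth from the destination plus 180°.
Back-azimuth from P₂ (-10.9°, 17.8°) to P₁ (-24.2°, 24.3°), with Δλ' = λ₁ − λ₂ = 6.5°: atan2( sin Δλ' cos φ₁ , cos φ₂ sin φ₁ − sin φ₂ cos φ₁ cos Δλ' ) = 156.1°.
Final bearing = (156.1° + 180°) mod 360° = 336.1°.

final bearing 336.1°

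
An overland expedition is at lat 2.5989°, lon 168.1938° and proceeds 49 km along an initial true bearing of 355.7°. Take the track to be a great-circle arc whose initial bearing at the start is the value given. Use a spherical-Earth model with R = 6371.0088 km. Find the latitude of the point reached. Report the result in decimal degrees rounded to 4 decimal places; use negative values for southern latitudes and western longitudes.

Angular distance δ = d/R = 49 / 6371.0088 = 0.007691 rad.
With φ₁ = 2.5989° = 0.045359 rad and θ = 355.7° = 6.208136 rad:
Applying the spherical law of cosines for sides, sin φ₂ = sin φ₁ cos δ + cos φ₁ sin δ cos θ = 0.053004, so φ₂ = 3.0383°.
Δλ = atan2( sin θ sin δ cos φ₁ , cos δ − sin φ₁ sin φ₂ ) = atan2(-0.000576, 0.997567) = -0.000577 rad = -0.0331°.
Hence λ₂ = 168.1938° + -0.0331° = 168.1607°.

latitude 3.0383°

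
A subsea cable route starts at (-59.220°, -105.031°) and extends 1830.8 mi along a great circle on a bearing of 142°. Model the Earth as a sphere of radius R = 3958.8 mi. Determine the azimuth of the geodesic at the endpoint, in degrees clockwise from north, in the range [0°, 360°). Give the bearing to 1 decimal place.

δ = 1830.8/3958.8 = 0.462463 rad (26.4972°).
Converting: φ₁ = -1.033584 rad, θ = 2.478368 rad.
sin φ₂ = sin φ₁ cos δ + cos φ₁ sin δ cos θ = (-0.859139)(0.894956) + (0.511743)(0.446154)(-0.788011) = -0.948807
φ₂ = asin(-0.948807) = -1.249437 rad = -71.587°.
Δλ = atan2( sin θ sin δ cos φ₁ , cos δ − sin φ₁ sin φ₂ ) = atan2(0.140566, 0.079799) = 1.054463 rad = 60.416°.
Hence λ₂ = -105.031° + 60.416° = -44.615°.
The forward bearing on arrival equals the back-azimuth from the destination plus 180°.
Back-azimuth from P₂ (-71.6°, -44.6°) to P₁ (-59.2°, -105.0°), with Δλ' = λ₁ − λ₂ = -60.4°: atan2( sin Δλ' cos φ₁ , cos φ₂ sin φ₁ − sin φ₂ cos φ₁ cos Δλ' ) = 265.9°.
Final bearing = (265.9° + 180°) mod 360° = 85.9°.

final bearing 85.9°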